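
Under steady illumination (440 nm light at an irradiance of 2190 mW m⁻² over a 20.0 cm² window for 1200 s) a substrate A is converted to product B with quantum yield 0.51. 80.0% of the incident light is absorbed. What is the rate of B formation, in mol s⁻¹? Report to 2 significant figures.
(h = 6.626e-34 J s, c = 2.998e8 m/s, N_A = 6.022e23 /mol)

6.6e-9 mol s⁻¹

Photon energy at 440 nm: hc/λ = (6.626e-34)(2.998e8)/(440e-9) = 4.515e-19 J.
Energy delivered: (2190 mW m⁻²)(20.0e-4 m²)(1200 s) = 5.256 J.
Photons incident: 5.256 / 4.515e-19 = 1.164e19, i.e. 1.164e19/6.022e23 = 1.933e-5 mol.
Photons absorbed: 0.800 × 1.933e-5 = 1.546e-5 mol.
Product formed: 0.51 × 1.546e-5 = 7.885e-6 mol.
Rate: 7.885e-6 / 1200 s = 6.6e-9 mol s⁻¹.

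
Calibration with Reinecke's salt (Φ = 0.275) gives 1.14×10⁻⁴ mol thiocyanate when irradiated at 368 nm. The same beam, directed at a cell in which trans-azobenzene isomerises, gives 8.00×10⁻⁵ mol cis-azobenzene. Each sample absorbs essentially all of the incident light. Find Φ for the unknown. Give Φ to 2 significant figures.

Φ = 0.19

Photons absorbed by the actinometer: 1.14×10⁻⁴ / 0.275 = 4.145×10⁻⁴ mol.
Φ(unknown) = 8.00×10⁻⁵ / 4.145×10⁻⁴ = 0.19.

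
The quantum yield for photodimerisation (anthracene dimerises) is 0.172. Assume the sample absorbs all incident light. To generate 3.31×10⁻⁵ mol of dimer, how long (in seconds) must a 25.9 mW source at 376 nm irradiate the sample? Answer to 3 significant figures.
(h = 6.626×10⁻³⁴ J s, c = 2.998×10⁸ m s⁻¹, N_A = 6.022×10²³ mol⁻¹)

t ≈ 2360 s

Photons that must be absorbed: 3.31×10⁻⁵ / 0.172 = 1.924×10⁻⁴ mol.
Photon energy: hc/λ = 5.283×10⁻¹⁹ J; per mole, 3.181×10⁵ J mol⁻¹.
Energy required: 1.924×10⁻⁴ × 3.181×10⁵ = 61.20 J.
Time: 61.20 J / 0.0259 W = 2360 s.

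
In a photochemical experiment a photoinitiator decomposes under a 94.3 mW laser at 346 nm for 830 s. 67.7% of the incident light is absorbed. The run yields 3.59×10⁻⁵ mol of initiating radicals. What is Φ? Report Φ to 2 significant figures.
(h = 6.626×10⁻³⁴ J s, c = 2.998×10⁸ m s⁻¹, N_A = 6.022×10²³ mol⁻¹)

Φ = 0.23

Photon energy at 346 nm: hc/λ = (6.626×10⁻³⁴)(2.998×10⁸)/(346×10⁻⁹) = 5.741×10⁻¹⁹ J.
Energy delivered: (94.3 mW)(830 s) = 78.27 J.
Photons incident: 78.27 / 5.741×10⁻¹⁹ = 1.363×10²⁰, i.e. 1.363×10²⁰/6.022×10²³ = 2.263×10⁻⁴ mol.
Photons absorbed: 0.677 × 2.263×10⁻⁴ = 1.532×10⁻⁴ mol.
Φ = 3.59×10⁻⁵ mol / 1.532×10⁻⁴ mol photons = 0.23.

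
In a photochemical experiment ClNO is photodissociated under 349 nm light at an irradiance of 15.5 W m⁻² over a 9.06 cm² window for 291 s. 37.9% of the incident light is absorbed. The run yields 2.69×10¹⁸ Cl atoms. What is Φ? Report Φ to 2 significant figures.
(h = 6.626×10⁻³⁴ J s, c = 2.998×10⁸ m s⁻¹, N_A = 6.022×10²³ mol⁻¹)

Φ = 0.99

Product: 2.69×10¹⁸ / 6.022×10²³ = 4.467×10⁻⁶ mol.
Photon energy at 349 nm: hc/λ = (6.626×10⁻³⁴)(2.998×10⁸)/(349×10⁻⁹) = 5.692×10⁻¹⁹ J.
Energy delivered: (15.5 W m⁻²)(9.06×10⁻⁴ m²)(291 s) = 4.087 J.
Photons incident: 4.087 / 5.692×10⁻¹⁹ = 7.180×10¹⁸, i.e. 7.180×10¹⁸/6.022×10²³ = 1.192×10⁻⁵ mol.
Photons absorbed: 0.379 × 1.192×10⁻⁵ = 4.518×10⁻⁶ mol.
Φ = 4.467×10⁻⁶ mol / 4.518×10⁻⁶ mol photons = 0.99.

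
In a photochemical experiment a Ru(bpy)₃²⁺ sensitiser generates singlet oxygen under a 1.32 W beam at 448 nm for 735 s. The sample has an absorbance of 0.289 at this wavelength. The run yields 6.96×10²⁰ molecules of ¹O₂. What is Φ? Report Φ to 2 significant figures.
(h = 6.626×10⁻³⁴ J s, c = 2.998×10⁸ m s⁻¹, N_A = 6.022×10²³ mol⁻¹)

Product: 6.96×10²⁰ / 6.022×10²³ = 0.001156 mol.
Photon energy at 448 nm: hc/λ = (6.626×10⁻³⁴)(2.998×10⁸)/(448×10⁻⁹) = 4.434×10⁻¹⁹ J.
Energy delivered: (1.32 W)(735 s) = 970.2 J.
Photons incident: 970.2 / 4.434×10⁻¹⁹ = 2.188×10²¹, i.e. 2.188×10²¹/6.022×10²³ = 0.003633 mol.
Fraction absorbed: 1 − 10^(−0.289) = 0.4860.
Photons absorbed: 0.4860 × 0.003633 = 0.001766 mol.
Φ = 0.001156 mol / 0.001766 mol photons = 0.65.

Φ = 0.65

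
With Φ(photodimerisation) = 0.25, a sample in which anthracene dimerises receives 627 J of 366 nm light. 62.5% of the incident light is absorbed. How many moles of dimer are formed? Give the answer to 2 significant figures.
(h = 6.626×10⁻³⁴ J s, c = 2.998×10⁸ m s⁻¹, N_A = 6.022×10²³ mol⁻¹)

Photon energy at 366 nm: hc/λ = (6.626×10⁻³⁴)(2.998×10⁸)/(366×10⁻⁹) = 5.428×10⁻¹⁹ J.
Photons incident: 627 / 5.428×10⁻¹⁹ = 1.155×10²¹, i.e. 1.155×10²¹/6.022×10²³ = 0.001918 mol.
Photons absorbed: 0.625 × 0.001918 = 0.001199 mol.
Product: Φ × n_abs = 0.25 × 0.001199 = 2.998×10⁻⁴ mol.

3.0×10⁻⁴ mol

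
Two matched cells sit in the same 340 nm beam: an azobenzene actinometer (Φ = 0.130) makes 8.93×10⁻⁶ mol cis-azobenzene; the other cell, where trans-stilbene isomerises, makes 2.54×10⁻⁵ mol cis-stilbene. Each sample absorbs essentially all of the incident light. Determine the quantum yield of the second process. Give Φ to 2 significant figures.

Photons absorbed by the actinometer: 8.93×10⁻⁶ / 0.130 = 6.869×10⁻⁵ mol.
Φ(unknown) = 2.54×10⁻⁵ / 6.869×10⁻⁵ = 0.37.

Φ = 0.37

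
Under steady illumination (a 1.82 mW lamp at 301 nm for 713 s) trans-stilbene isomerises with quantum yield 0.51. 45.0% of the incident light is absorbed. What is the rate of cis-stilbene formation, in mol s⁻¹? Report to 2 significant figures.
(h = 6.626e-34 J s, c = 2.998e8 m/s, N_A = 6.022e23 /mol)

Photon energy at 301 nm: hc/λ = (6.626e-34)(2.998e8)/(301e-9) = 6.600e-19 J.
Energy delivered: (1.82 mW)(713 s) = 1.298 J.
Photons incident: 1.298 / 6.600e-19 = 1.967e18, i.e. 1.967e18/6.022e23 = 3.266e-6 mol.
Photons absorbed: 0.450 × 3.266e-6 = 1.470e-6 mol.
Product formed: 0.51 × 1.470e-6 = 7.497e-7 mol.
Rate: 7.497e-7 / 713 s = 1.1e-9 mol s⁻¹.

1.1e-9 mol s⁻¹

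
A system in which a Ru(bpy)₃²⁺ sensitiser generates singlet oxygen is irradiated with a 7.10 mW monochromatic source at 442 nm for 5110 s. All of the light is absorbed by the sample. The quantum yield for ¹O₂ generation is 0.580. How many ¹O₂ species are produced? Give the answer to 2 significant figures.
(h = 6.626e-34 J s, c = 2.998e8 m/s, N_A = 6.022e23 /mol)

4.7e19 species

Photon energy at 442 nm: hc/λ = (6.626e-34)(2.998e8)/(442e-9) = 4.494e-19 J.
Energy delivered: (7.10 mW)(5110 s) = 36.28 J.
Photons incident: 36.28 / 4.494e-19 = 8.073e19, i.e. 8.073e19/6.022e23 = 1.341e-4 mol.
Product: Φ × n_abs = 0.580 × 1.341e-4 = 7.778e-5 mol.
As a count: 7.778e-5 × 6.022e23 = 4.7e19.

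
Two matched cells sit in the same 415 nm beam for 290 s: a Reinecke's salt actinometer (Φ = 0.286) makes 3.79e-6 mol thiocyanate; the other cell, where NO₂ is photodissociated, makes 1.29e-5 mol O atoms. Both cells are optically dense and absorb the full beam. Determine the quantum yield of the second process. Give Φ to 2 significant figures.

Φ = 0.97

Photons absorbed by the actinometer: 3.79e-6 / 0.286 = 1.325e-5 mol.
Φ(unknown) = 1.29e-5 / 1.325e-5 = 0.97.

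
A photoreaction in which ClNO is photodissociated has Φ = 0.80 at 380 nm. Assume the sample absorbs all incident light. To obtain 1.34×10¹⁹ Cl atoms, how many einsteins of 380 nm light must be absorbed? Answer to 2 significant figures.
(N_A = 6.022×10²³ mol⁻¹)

2.8×10⁻⁵ einstein

Product: 1.34×10¹⁹ / 6.022×10²³ = 2.225×10⁻⁵ mol.
Photons that must be absorbed: 2.225×10⁻⁵ / 0.80 = 2.781×10⁻⁵ mol.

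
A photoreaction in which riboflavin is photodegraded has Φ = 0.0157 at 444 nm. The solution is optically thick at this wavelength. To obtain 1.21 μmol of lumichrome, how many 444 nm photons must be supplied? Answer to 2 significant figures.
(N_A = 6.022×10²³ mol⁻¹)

Product: 1.21 μmol = 1.21×10⁻⁶ mol.
Photons that must be absorbed: 1.21×10⁻⁶ / 0.0157 = 7.707×10⁻⁵ mol.
Photon count: 7.707×10⁻⁵ × 6.022×10²³ = 4.6×10¹⁹.

4.6×10¹⁹ photons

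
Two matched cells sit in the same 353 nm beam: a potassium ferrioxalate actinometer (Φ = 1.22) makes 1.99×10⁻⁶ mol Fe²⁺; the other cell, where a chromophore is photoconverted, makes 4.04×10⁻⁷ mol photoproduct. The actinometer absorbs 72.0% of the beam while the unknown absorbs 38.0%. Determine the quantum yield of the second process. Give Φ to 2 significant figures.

Photons absorbed by the actinometer: 1.99×10⁻⁶ / 1.22 = 1.631×10⁻⁶ mol.
Incident flux: 1.631×10⁻⁶ / 0.720 = 2.265×10⁻⁶ einstein.
Absorbed by unknown: 0.380 × 2.265×10⁻⁶ = 8.607×10⁻⁷ mol.
Φ(unknown) = 4.04×10⁻⁷ / 8.607×10⁻⁷ = 0.47.

Φ = 0.47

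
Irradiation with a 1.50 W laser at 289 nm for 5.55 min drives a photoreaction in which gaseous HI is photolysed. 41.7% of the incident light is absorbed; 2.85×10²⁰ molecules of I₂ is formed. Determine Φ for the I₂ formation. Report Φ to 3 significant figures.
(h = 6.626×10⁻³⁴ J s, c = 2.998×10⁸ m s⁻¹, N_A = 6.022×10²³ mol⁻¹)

Product: 2.85×10²⁰ / 6.022×10²³ = 4.733×10⁻⁴ mol.
Photon energy at 289 nm: hc/λ = (6.626×10⁻³⁴)(2.998×10⁸)/(289×10⁻⁹) = 6.874×10⁻¹⁹ J.
Energy delivered: (1.50 W)(333 s) = 499.5 J.
Photons incident: 499.5 / 6.874×10⁻¹⁹ = 7.267×10²⁰, i.e. 7.267×10²⁰/6.022×10²³ = 0.001207 mol.
Photons absorbed: 0.417 × 0.001207 = 5.033×10⁻⁴ mol.
Φ = 4.733×10⁻⁴ mol / 5.033×10⁻⁴ mol photons = 0.940.

Φ = 0.940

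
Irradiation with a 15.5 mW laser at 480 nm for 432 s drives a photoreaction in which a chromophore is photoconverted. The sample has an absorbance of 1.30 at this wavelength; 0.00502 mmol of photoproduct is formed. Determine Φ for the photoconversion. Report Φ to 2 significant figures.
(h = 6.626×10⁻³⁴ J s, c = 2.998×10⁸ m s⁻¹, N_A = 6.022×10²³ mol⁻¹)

Φ = 0.20

Product: 0.00502 mmol = 5.02×10⁻⁶ mol.
Photon energy at 480 nm: hc/λ = (6.626×10⁻³⁴)(2.998×10⁸)/(480×10⁻⁹) = 4.138×10⁻¹⁹ J.
Energy delivered: (15.5 mW)(432 s) = 6.696 J.
Photons incident: 6.696 / 4.138×10⁻¹⁹ = 1.618×10¹⁹, i.e. 1.618×10¹⁹/6.022×10²³ = 2.687×10⁻⁵ mol.
Fraction absorbed: 1 − 10^(−1.30) = 0.9499.
Photons absorbed: 0.9499 × 2.687×10⁻⁵ = 2.552×10⁻⁵ mol.
Φ = 5.02×10⁻⁶ mol / 2.552×10⁻⁵ mol photons = 0.20.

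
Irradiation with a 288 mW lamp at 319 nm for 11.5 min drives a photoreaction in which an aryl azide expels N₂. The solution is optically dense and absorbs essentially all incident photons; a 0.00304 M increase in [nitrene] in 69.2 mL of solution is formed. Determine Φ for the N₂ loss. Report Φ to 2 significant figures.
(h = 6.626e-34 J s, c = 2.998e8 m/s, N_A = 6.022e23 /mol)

Φ = 0.40

Product: (0.00304 M)(0.0692 L) = 2.104e-4 mol.
Photon energy at 319 nm: hc/λ = (6.626e-34)(2.998e8)/(319e-9) = 6.227e-19 J.
Energy delivered: (288 mW)(690 s) = 198.7 J.
Photons incident: 198.7 / 6.227e-19 = 3.191e20, i.e. 3.191e20/6.022e23 = 5.299e-4 mol.
Φ = 2.104e-4 mol / 5.299e-4 mol photons = 0.40.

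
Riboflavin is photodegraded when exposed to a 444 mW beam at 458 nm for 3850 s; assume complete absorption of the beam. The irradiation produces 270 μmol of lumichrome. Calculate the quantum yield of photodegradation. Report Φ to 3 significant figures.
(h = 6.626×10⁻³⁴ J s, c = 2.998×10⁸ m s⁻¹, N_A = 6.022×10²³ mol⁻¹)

Φ = 0.0413

Product: 270 μmol = 2.70×10⁻⁴ mol.
Photon energy at 458 nm: hc/λ = (6.626×10⁻³⁴)(2.998×10⁸)/(458×10⁻⁹) = 4.337×10⁻¹⁹ J.
Energy delivered: (444 mW)(3850 s) = 1709 J.
Photons incident: 1709 / 4.337×10⁻¹⁹ = 3.941×10²¹, i.e. 3.941×10²¹/6.022×10²³ = 0.006544 mol.
Φ = 2.70×10⁻⁴ mol / 0.006544 mol photons = 0.0413.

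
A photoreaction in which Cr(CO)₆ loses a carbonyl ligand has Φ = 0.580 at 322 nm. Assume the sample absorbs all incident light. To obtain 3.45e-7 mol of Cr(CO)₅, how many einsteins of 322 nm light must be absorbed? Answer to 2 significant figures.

Photons that must be absorbed: 3.45e-7 / 0.580 = 5.948e-7 mol.

5.9e-7 einstein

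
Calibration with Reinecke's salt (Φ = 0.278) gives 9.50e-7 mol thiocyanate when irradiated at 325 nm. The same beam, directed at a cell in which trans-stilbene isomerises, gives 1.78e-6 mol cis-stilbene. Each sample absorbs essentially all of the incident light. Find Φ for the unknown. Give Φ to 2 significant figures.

Photons absorbed by the actinometer: 9.50e-7 / 0.278 = 3.417e-6 mol.
Φ(unknown) = 1.78e-6 / 3.417e-6 = 0.52.

Φ = 0.52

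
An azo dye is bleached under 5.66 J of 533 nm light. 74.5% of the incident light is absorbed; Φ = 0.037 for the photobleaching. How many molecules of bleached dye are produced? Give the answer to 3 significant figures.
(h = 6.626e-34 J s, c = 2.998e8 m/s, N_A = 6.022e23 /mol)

Photon energy at 533 nm: hc/λ = (6.626e-34)(2.998e8)/(533e-9) = 3.727e-19 J.
Photons incident: 5.66 / 3.727e-19 = 1.519e19, i.e. 1.519e19/6.022e23 = 2.522e-5 mol.
Photons absorbed: 0.745 × 2.522e-5 = 1.879e-5 mol.
Product: Φ × n_abs = 0.037 × 1.879e-5 = 6.952e-7 mol.
As a count: 6.952e-7 × 6.022e23 = 4.19e17.

4.19e17 molecules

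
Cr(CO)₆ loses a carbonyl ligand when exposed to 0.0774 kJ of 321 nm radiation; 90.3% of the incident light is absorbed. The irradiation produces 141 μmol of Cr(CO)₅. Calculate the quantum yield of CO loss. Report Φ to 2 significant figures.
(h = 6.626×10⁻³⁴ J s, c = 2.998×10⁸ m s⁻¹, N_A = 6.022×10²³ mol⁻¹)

Φ = 0.75

Product: 141 μmol = 1.41×10⁻⁴ mol.
Photon energy at 321 nm: hc/λ = (6.626×10⁻³⁴)(2.998×10⁸)/(321×10⁻⁹) = 6.188×10⁻¹⁹ J.
Incident energy: 0.0774 kJ = 77.4 J.
Photons incident: 77.4 / 6.188×10⁻¹⁹ = 1.251×10²⁰, i.e. 1.251×10²⁰/6.022×10²³ = 2.077×10⁻⁴ mol.
Photons absorbed: 0.903 × 2.077×10⁻⁴ = 1.876×10⁻⁴ mol.
Φ = 1.41×10⁻⁴ mol / 1.876×10⁻⁴ mol photons = 0.75.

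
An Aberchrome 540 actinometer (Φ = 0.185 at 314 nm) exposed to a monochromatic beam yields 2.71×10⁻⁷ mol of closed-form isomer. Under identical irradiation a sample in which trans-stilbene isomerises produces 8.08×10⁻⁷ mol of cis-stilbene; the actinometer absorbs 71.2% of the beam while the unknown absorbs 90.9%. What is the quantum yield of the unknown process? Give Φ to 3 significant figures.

Φ = 0.432

Photons absorbed by the actinometer: 2.71×10⁻⁷ / 0.185 = 1.465×10⁻⁶ mol.
Incident flux: 1.465×10⁻⁶ / 0.712 = 2.058×10⁻⁶ einstein.
Absorbed by unknown: 0.909 × 2.058×10⁻⁶ = 1.871×10⁻⁶ mol.
Φ(unknown) = 8.08×10⁻⁷ / 1.871×10⁻⁶ = 0.432.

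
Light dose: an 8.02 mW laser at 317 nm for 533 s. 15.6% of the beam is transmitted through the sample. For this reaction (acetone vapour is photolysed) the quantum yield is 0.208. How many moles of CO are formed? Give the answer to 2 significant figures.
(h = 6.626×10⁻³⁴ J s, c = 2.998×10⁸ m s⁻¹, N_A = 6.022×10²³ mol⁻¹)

2.0×10⁻⁶ mol

Photon energy at 317 nm: hc/λ = (6.626×10⁻³⁴)(2.998×10⁸)/(317×10⁻⁹) = 6.266×10⁻¹⁹ J.
Energy delivered: (8.02 mW)(533 s) = 4.275 J.
Photons incident: 4.275 / 6.266×10⁻¹⁹ = 6.823×10¹⁸, i.e. 6.823×10¹⁸/6.022×10²³ = 1.133×10⁻⁵ mol.
Fraction absorbed: 1 − 15.6/100 = 0.8440.
Photons absorbed: 0.8440 × 1.133×10⁻⁵ = 9.563×10⁻⁶ mol.
Product: Φ × n_abs = 0.208 × 9.563×10⁻⁶ = 1.989×10⁻⁶ mol.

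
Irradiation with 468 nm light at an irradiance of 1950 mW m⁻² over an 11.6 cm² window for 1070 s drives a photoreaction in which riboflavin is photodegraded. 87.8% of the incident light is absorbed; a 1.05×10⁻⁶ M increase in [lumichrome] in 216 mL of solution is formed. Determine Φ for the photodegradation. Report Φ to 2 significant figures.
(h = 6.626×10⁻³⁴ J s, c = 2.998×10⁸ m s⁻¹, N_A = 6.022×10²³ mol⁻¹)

Φ = 0.027

Product: (1.05×10⁻⁶ M)(0.216 L) = 2.268×10⁻⁷ mol.
Photon energy at 468 nm: hc/λ = (6.626×10⁻³⁴)(2.998×10⁸)/(468×10⁻⁹) = 4.245×10⁻¹⁹ J.
Energy delivered: (1950 mW m⁻²)(11.6×10⁻⁴ m²)(1070 s) = 2.420 J.
Photons incident: 2.420 / 4.245×10⁻¹⁹ = 5.701×10¹⁸, i.e. 5.701×10¹⁸/6.022×10²³ = 9.467×10⁻⁶ mol.
Photons absorbed: 0.878 × 9.467×10⁻⁶ = 8.312×10⁻⁶ mol.
Φ = 2.268×10⁻⁷ mol / 8.312×10⁻⁶ mol photons = 0.027.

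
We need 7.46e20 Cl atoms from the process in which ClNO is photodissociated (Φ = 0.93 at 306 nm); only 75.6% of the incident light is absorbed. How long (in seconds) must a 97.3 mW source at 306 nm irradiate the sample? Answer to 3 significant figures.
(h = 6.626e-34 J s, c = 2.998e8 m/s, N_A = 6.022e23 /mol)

t ≈ 7080 s

Product: 7.46e20 / 6.022e23 = 0.001239 mol.
Photons that must be absorbed: 0.001239 / 0.93 = 0.001332 mol.
Incident photons needed: 0.001332 / 0.756 = 0.001762 mol.
Photon energy: hc/λ = 6.492e-19 J; per mole, 3.909e5 J mol⁻¹.
Energy required: 0.001762 × 3.909e5 = 688.8 J.
Time: 688.8 J / 0.0973 W = 7080 s.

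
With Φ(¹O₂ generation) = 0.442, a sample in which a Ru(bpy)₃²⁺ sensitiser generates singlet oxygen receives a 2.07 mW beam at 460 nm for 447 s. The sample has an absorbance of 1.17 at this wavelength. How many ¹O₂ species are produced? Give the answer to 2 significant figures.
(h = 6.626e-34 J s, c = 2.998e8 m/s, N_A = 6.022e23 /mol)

Photon energy at 460 nm: hc/λ = (6.626e-34)(2.998e8)/(460e-9) = 4.318e-19 J.
Energy delivered: (2.07 mW)(447 s) = 0.9253 J.
Photons incident: 0.9253 / 4.318e-19 = 2.143e18, i.e. 2.143e18/6.022e23 = 3.559e-6 mol.
Fraction absorbed: 1 − 10^(−1.17) = 0.9324.
Photons absorbed: 0.9324 × 3.559e-6 = 3.318e-6 mol.
Product: Φ × n_abs = 0.442 × 3.318e-6 = 1.467e-6 mol.
As a count: 1.467e-6 × 6.022e23 = 8.8e17.

8.8e17 species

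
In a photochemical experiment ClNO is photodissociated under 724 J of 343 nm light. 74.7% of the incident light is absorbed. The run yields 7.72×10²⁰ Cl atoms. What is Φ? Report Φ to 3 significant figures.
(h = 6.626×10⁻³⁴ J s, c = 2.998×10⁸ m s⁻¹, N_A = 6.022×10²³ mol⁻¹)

Φ = 0.827

Product: 7.72×10²⁰ / 6.022×10²³ = 0.001282 mol.
Photon energy at 343 nm: hc/λ = (6.626×10⁻³⁴)(2.998×10⁸)/(343×10⁻⁹) = 5.791×10⁻¹⁹ J.
Photons incident: 724 / 5.791×10⁻¹⁹ = 1.250×10²¹, i.e. 1.250×10²¹/6.022×10²³ = 0.002076 mol.
Photons absorbed: 0.747 × 0.002076 = 0.001551 mol.
Φ = 0.001282 mol / 0.001551 mol photons = 0.827.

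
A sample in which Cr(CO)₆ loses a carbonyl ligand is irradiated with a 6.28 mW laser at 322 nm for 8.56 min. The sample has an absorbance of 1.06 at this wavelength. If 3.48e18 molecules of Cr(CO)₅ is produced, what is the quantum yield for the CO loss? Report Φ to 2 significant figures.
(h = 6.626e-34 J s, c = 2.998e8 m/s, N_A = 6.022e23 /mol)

Product: 3.48e18 / 6.022e23 = 5.779e-6 mol.
Photon energy at 322 nm: hc/λ = (6.626e-34)(2.998e8)/(322e-9) = 6.169e-19 J.
Energy delivered: (6.28 mW)(513.6 s) = 3.225 J.
Photons incident: 3.225 / 6.169e-19 = 5.228e18, i.e. 5.228e18/6.022e23 = 8.682e-6 mol.
Fraction absorbed: 1 − 10^(−1.06) = 0.9129.
Photons absorbed: 0.9129 × 8.682e-6 = 7.926e-6 mol.
Φ = 5.779e-6 mol / 7.926e-6 mol photons = 0.73.

Φ = 0.73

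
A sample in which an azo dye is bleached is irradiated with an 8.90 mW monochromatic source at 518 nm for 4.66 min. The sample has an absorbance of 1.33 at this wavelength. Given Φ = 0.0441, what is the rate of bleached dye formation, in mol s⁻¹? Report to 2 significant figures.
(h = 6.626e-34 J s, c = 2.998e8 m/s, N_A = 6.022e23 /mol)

1.6e-9 mol s⁻¹

Photon energy at 518 nm: hc/λ = (6.626e-34)(2.998e8)/(518e-9) = 3.835e-19 J.
Energy delivered: (8.90 mW)(279.6 s) = 2.488 J.
Photons incident: 2.488 / 3.835e-19 = 6.488e18, i.e. 6.488e18/6.022e23 = 1.077e-5 mol.
Fraction absorbed: 1 − 10^(−1.33) = 0.9532.
Photons absorbed: 0.9532 × 1.077e-5 = 1.027e-5 mol.
Product formed: 0.0441 × 1.027e-5 = 4.529e-7 mol.
Rate: 4.529e-7 / 279.6 s = 1.6e-9 mol s⁻¹.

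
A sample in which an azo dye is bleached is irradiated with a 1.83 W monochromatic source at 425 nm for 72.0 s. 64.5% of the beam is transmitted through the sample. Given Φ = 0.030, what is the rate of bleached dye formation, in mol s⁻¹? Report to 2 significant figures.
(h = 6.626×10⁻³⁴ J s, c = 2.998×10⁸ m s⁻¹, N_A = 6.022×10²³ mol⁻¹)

6.9×10⁻⁸ mol s⁻¹

Photon energy at 425 nm: hc/λ = (6.626×10⁻³⁴)(2.998×10⁸)/(425×10⁻⁹) = 4.674×10⁻¹⁹ J.
Energy delivered: (1.83 W)(72 s) = 131.8 J.
Photons incident: 131.8 / 4.674×10⁻¹⁹ = 2.820×10²⁰, i.e. 2.820×10²⁰/6.022×10²³ = 4.683×10⁻⁴ mol.
Fraction absorbed: 1 − 64.5/100 = 0.3550.
Photons absorbed: 0.3550 × 4.683×10⁻⁴ = 1.662×10⁻⁴ mol.
Product formed: 0.030 × 1.662×10⁻⁴ = 4.986×10⁻⁶ mol.
Rate: 4.986×10⁻⁶ / 72 s = 6.9×10⁻⁸ mol s⁻¹.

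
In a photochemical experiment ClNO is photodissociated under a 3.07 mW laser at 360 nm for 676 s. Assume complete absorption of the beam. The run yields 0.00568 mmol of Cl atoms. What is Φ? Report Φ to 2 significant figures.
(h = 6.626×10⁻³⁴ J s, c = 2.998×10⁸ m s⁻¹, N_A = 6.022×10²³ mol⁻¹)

Φ = 0.91

Product: 0.00568 mmol = 5.68×10⁻⁶ mol.
Photon energy at 360 nm: hc/λ = (6.626×10⁻³⁴)(2.998×10⁸)/(360×10⁻⁹) = 5.518×10⁻¹⁹ J.
Energy delivered: (3.07 mW)(676 s) = 2.075 J.
Photons incident: 2.075 / 5.518×10⁻¹⁹ = 3.760×10¹⁸, i.e. 3.760×10¹⁸/6.022×10²³ = 6.244×10⁻⁶ mol.
Φ = 5.68×10⁻⁶ mol / 6.244×10⁻⁶ mol photons = 0.91.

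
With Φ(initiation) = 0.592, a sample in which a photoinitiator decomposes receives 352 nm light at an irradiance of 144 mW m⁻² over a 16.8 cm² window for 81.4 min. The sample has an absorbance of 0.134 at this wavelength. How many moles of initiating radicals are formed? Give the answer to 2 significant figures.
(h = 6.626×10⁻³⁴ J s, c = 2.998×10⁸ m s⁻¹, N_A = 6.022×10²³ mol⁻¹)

5.5×10⁻⁷ mol

Photon energy at 352 nm: hc/λ = (6.626×10⁻³⁴)(2.998×10⁸)/(352×10⁻⁹) = 5.643×10⁻¹⁹ J.
Energy delivered: (144 mW m⁻²)(16.8×10⁻⁴ m²)(4884 s) = 1.182 J.
Photons incident: 1.182 / 5.643×10⁻¹⁹ = 2.095×10¹⁸, i.e. 2.095×10¹⁸/6.022×10²³ = 3.479×10⁻⁶ mol.
Fraction absorbed: 1 − 10^(−0.134) = 0.2655.
Photons absorbed: 0.2655 × 3.479×10⁻⁶ = 9.237×10⁻⁷ mol.
Product: Φ × n_abs = 0.592 × 9.237×10⁻⁷ = 5.468×10⁻⁷ mol.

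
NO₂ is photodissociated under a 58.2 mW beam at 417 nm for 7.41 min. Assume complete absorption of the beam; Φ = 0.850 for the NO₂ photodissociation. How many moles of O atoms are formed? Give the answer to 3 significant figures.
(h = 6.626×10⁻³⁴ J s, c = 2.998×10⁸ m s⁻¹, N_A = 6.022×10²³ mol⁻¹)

7.67×10⁻⁵ mol

Photon energy at 417 nm: hc/λ = (6.626×10⁻³⁴)(2.998×10⁸)/(417×10⁻⁹) = 4.764×10⁻¹⁹ J.
Energy delivered: (58.2 mW)(444.6 s) = 25.88 J.
Photons incident: 25.88 / 4.764×10⁻¹⁹ = 5.432×10¹⁹, i.e. 5.432×10¹⁹/6.022×10²³ = 9.020×10⁻⁵ mol.
Product: Φ × n_abs = 0.850 × 9.020×10⁻⁵ = 7.667×10⁻⁵ mol.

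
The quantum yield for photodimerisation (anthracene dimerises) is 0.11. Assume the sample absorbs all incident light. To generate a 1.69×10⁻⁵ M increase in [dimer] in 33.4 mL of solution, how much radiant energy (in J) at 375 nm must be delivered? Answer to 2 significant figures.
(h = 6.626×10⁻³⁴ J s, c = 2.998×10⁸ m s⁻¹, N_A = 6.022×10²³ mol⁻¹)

Product: (1.69×10⁻⁵ M)(0.0334 L) = 5.645×10⁻⁷ mol.
Photons that must be absorbed: 5.645×10⁻⁷ / 0.11 = 5.132×10⁻⁶ mol.
Photon energy: hc/λ = 5.297×10⁻¹⁹ J; per mole, 3.190×10⁵ J mol⁻¹.
Energy required: 5.132×10⁻⁶ × 3.190×10⁵ = 1.6 J.

1.6 J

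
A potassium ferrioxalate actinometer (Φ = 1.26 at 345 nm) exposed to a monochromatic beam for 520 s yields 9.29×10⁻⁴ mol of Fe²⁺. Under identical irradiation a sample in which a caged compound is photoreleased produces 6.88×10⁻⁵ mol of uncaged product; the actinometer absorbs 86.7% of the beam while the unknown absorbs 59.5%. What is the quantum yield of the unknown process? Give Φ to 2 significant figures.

Photons absorbed by the actinometer: 9.29×10⁻⁴ / 1.26 = 7.373×10⁻⁴ mol.
Incident flux: 7.373×10⁻⁴ / 0.867 = 8.504×10⁻⁴ einstein.
Absorbed by unknown: 0.595 × 8.504×10⁻⁴ = 5.060×10⁻⁴ mol.
Φ(unknown) = 6.88×10⁻⁵ / 5.060×10⁻⁴ = 0.14.

Φ = 0.14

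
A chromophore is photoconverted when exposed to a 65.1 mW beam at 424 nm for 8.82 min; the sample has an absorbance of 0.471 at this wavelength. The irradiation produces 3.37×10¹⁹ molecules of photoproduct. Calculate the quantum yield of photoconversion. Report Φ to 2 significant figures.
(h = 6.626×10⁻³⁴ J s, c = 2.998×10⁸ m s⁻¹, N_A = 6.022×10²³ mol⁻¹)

Φ = 0.69

Product: 3.37×10¹⁹ / 6.022×10²³ = 5.596×10⁻⁵ mol.
Photon energy at 424 nm: hc/λ = (6.626×10⁻³⁴)(2.998×10⁸)/(424×10⁻⁹) = 4.685×10⁻¹⁹ J.
Energy delivered: (65.1 mW)(529.2 s) = 34.45 J.
Photons incident: 34.45 / 4.685×10⁻¹⁹ = 7.353×10¹⁹, i.e. 7.353×10¹⁹/6.022×10²³ = 1.221×10⁻⁴ mol.
Fraction absorbed: 1 − 10^(−0.471) = 0.6619.
Photons absorbed: 0.6619 × 1.221×10⁻⁴ = 8.082×10⁻⁵ mol.
Φ = 5.596×10⁻⁵ mol / 8.082×10⁻⁵ mol photons = 0.69.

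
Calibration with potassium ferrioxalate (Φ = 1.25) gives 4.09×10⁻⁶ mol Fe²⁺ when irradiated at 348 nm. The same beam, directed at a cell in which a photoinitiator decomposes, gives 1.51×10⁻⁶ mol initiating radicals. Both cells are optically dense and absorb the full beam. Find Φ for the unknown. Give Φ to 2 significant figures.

Photons absorbed by the actinometer: 4.09×10⁻⁶ / 1.25 = 3.272×10⁻⁶ mol.
Φ(unknown) = 1.51×10⁻⁶ / 3.272×10⁻⁶ = 0.46.

Φ = 0.46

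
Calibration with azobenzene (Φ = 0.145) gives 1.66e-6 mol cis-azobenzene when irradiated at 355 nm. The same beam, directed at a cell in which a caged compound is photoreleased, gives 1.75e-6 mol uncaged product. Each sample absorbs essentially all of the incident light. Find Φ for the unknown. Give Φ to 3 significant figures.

Φ = 0.153

Photons absorbed by the actinometer: 1.66e-6 / 0.145 = 1.145e-5 mol.
Φ(unknown) = 1.75e-6 / 1.145e-5 = 0.153.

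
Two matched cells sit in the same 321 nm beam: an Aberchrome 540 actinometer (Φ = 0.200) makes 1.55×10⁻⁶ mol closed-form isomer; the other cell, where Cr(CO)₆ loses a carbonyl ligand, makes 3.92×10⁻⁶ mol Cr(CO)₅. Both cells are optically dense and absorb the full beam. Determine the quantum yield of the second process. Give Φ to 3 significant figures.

Photons absorbed by the actinometer: 1.55×10⁻⁶ / 0.200 = 7.750×10⁻⁶ mol.
Φ(unknown) = 3.92×10⁻⁶ / 7.750×10⁻⁶ = 0.506.

Φ = 0.506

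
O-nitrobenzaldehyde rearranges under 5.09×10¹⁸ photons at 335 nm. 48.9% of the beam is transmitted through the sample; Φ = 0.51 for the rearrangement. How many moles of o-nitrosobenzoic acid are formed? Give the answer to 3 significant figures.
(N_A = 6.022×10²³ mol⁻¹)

Moles of photons: 5.09×10¹⁸ / 6.022×10²³ = 8.452×10⁻⁶ mol.
Fraction absorbed: 1 − 48.9/100 = 0.5110.
Photons absorbed: 0.5110 × 8.452×10⁻⁶ = 4.319×10⁻⁶ mol.
Product: Φ × n_abs = 0.51 × 4.319×10⁻⁶ = 2.203×10⁻⁶ mol.

2.20×10⁻⁶ mol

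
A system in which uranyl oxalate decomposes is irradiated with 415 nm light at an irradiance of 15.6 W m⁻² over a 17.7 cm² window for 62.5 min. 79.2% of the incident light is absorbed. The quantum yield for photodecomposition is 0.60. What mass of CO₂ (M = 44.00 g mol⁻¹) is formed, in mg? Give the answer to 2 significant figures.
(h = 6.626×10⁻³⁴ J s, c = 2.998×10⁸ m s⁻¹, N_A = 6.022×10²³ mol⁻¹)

Photon energy at 415 nm: hc/λ = (6.626×10⁻³⁴)(2.998×10⁸)/(415×10⁻⁹) = 4.787×10⁻¹⁹ J.
Energy delivered: (15.6 W m⁻²)(17.7×10⁻⁴ m²)(3750 s) = 103.5 J.
Photons incident: 103.5 / 4.787×10⁻¹⁹ = 2.162×10²⁰, i.e. 2.162×10²⁰/6.022×10²³ = 3.590×10⁻⁴ mol.
Photons absorbed: 0.792 × 3.590×10⁻⁴ = 2.843×10⁻⁴ mol.
Product: Φ × n_abs = 0.60 × 2.843×10⁻⁴ = 1.706×10⁻⁴ mol.
Mass: 1.706×10⁻⁴ × 44.00 = 0.007506 g = 7.5 mg.

7.5 mg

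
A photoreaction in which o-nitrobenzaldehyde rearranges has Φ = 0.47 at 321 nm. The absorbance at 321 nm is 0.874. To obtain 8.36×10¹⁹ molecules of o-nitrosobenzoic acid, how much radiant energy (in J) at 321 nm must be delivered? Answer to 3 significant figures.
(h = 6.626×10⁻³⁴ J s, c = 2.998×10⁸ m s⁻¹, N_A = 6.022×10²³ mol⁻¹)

Product: 8.36×10¹⁹ / 6.022×10²³ = 1.388×10⁻⁴ mol.
Photons that must be absorbed: 1.388×10⁻⁴ / 0.47 = 2.953×10⁻⁴ mol.
Fraction absorbed: 1 − 10^(−0.874) = 0.8663.
Incident photons needed: 2.953×10⁻⁴ / 0.8663 = 3.409×10⁻⁴ mol.
Photon energy: hc/λ = 6.188×10⁻¹⁹ J; per mole, 3.726×10⁵ J mol⁻¹.
Energy required: 3.409×10⁻⁴ × 3.726×10⁵ = 127 J.

127 J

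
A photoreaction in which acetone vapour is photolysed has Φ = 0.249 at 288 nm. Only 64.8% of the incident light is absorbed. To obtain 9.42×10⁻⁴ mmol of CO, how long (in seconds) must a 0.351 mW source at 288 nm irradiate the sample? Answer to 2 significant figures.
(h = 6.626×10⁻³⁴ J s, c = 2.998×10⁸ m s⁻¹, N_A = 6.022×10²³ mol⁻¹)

Product: 9.42×10⁻⁴ mmol = 9.42×10⁻⁷ mol.
Photons that must be absorbed: 9.42×10⁻⁷ / 0.249 = 3.783×10⁻⁶ mol.
Incident photons needed: 3.783×10⁻⁶ / 0.648 = 5.838×10⁻⁶ mol.
Photon energy: hc/λ = 6.897×10⁻¹⁹ J; per mole, 4.153×10⁵ J mol⁻¹.
Energy required: 5.838×10⁻⁶ × 4.153×10⁵ = 2.425 J.
Time: 2.425 J / 0.000351 W = 6900 s.

t ≈ 6900 s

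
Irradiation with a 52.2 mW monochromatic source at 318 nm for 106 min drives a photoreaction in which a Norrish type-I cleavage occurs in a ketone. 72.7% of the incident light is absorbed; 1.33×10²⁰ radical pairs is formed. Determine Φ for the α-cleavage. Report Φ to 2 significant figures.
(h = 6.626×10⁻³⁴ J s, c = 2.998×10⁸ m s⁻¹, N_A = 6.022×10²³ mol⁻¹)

Product: 1.33×10²⁰ / 6.022×10²³ = 2.209×10⁻⁴ mol.
Photon energy at 318 nm: hc/λ = (6.626×10⁻³⁴)(2.998×10⁸)/(318×10⁻⁹) = 6.247×10⁻¹⁹ J.
Energy delivered: (52.2 mW)(6360 s) = 332.0 J.
Photons incident: 332.0 / 6.247×10⁻¹⁹ = 5.315×10²⁰, i.e. 5.315×10²⁰/6.022×10²³ = 8.826×10⁻⁴ mol.
Photons absorbed: 0.727 × 8.826×10⁻⁴ = 6.417×10⁻⁴ mol.
Φ = 2.209×10⁻⁴ mol / 6.417×10⁻⁴ mol photons = 0.34.

Φ = 0.34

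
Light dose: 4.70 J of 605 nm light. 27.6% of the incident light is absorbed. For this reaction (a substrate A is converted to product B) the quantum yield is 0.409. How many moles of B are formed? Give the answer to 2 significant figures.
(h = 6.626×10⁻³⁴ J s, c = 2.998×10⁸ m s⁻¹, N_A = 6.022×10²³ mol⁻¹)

Photon energy at 605 nm: hc/λ = (6.626×10⁻³⁴)(2.998×10⁸)/(605×10⁻⁹) = 3.283×10⁻¹⁹ J.
Photons incident: 4.70 / 3.283×10⁻¹⁹ = 1.432×10¹⁹, i.e. 1.432×10¹⁹/6.022×10²³ = 2.378×10⁻⁵ mol.
Photons absorbed: 0.276 × 2.378×10⁻⁵ = 6.563×10⁻⁶ mol.
Product: Φ × n_abs = 0.409 × 6.563×10⁻⁶ = 2.684×10⁻⁶ mol.

2.7×10⁻⁶ mol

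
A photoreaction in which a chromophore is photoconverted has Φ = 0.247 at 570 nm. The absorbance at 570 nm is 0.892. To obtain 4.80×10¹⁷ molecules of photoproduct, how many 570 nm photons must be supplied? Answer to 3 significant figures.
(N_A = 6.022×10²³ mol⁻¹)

2.23×10¹⁸ photons

Product: 4.80×10¹⁷ / 6.022×10²³ = 7.971×10⁻⁷ mol.
Photons that must be absorbed: 7.971×10⁻⁷ / 0.247 = 3.227×10⁻⁶ mol.
Fraction absorbed: 1 − 10^(−0.892) = 0.8718.
Incident photons needed: 3.227×10⁻⁶ / 0.8718 = 3.702×10⁻⁶ mol.
Photon count: 3.702×10⁻⁶ × 6.022×10²³ = 2.23×10¹⁸.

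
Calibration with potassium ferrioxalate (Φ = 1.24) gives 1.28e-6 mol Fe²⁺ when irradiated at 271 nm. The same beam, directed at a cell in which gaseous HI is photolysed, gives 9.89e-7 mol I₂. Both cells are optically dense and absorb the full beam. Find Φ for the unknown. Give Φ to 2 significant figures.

Photons absorbed by the actinometer: 1.28e-6 / 1.24 = 1.032e-6 mol.
Φ(unknown) = 9.89e-7 / 1.032e-6 = 0.96.

Φ = 0.96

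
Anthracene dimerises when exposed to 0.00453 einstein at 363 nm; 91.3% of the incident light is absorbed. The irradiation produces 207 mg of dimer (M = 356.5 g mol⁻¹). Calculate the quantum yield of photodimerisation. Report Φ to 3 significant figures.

Φ = 0.140

Product: 207 mg / 356.5 g mol⁻¹ = 5.806×10⁻⁴ mol.
Photons absorbed: 0.913 × 0.00453 = 0.004136 mol.
Φ = 5.806×10⁻⁴ mol / 0.004136 mol photons = 0.140.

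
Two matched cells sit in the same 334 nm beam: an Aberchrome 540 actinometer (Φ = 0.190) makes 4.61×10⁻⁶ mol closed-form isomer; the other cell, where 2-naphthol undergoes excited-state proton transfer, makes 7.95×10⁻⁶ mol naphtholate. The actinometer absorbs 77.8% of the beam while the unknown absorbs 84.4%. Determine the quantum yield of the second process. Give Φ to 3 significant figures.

Φ = 0.302

Photons absorbed by the actinometer: 4.61×10⁻⁶ / 0.190 = 2.426×10⁻⁵ mol.
Incident flux: 2.426×10⁻⁵ / 0.778 = 3.118×10⁻⁵ einstein.
Absorbed by unknown: 0.844 × 3.118×10⁻⁵ = 2.632×10⁻⁵ mol.
Φ(unknown) = 7.95×10⁻⁶ / 2.632×10⁻⁵ = 0.302.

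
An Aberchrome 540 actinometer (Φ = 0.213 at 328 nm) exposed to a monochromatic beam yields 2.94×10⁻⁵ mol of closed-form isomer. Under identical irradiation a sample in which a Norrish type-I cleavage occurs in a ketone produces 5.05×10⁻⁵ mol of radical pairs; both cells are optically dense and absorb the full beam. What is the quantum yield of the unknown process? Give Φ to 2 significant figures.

Φ = 0.37

Photons absorbed by the actinometer: 2.94×10⁻⁵ / 0.213 = 1.380×10⁻⁴ mol.
Φ(unknown) = 5.05×10⁻⁵ / 1.380×10⁻⁴ = 0.37.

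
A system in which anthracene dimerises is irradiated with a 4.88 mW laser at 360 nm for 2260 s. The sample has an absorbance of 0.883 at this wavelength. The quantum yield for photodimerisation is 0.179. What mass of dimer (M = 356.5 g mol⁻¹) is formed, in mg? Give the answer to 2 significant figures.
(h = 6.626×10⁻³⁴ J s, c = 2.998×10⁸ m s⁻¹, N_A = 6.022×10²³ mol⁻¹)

Photon energy at 360 nm: hc/λ = (6.626×10⁻³⁴)(2.998×10⁸)/(360×10⁻⁹) = 5.518×10⁻¹⁹ J.
Energy delivered: (4.88 mW)(2260 s) = 11.03 J.
Photons incident: 11.03 / 5.518×10⁻¹⁹ = 1.999×10¹⁹, i.e. 1.999×10¹⁹/6.022×10²³ = 3.319×10⁻⁵ mol.
Fraction absorbed: 1 − 10^(−0.883) = 0.8691.
Photons absorbed: 0.8691 × 3.319×10⁻⁵ = 2.885×10⁻⁵ mol.
Product: Φ × n_abs = 0.179 × 2.885×10⁻⁵ = 5.164×10⁻⁶ mol.
Mass: 5.164×10⁻⁶ × 356.5 = 0.001841 g = 1.8 mg.

1.8 mg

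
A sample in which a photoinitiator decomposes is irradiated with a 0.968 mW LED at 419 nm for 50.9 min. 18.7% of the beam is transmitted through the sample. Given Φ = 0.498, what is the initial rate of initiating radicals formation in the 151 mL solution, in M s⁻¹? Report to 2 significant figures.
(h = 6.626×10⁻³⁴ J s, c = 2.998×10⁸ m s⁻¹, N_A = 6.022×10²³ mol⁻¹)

Photon energy at 419 nm: hc/λ = (6.626×10⁻³⁴)(2.998×10⁸)/(419×10⁻⁹) = 4.741×10⁻¹⁹ J.
Energy delivered: (0.968 mW)(3054 s) = 2.956 J.
Photons incident: 2.956 / 4.741×10⁻¹⁹ = 6.235×10¹⁸, i.e. 6.235×10¹⁸/6.022×10²³ = 1.035×10⁻⁵ mol.
Fraction absorbed: 1 − 18.7/100 = 0.8130.
Photons absorbed: 0.8130 × 1.035×10⁻⁵ = 8.415×10⁻⁶ mol.
Product formed: 0.498 × 8.415×10⁻⁶ = 4.191×10⁻⁶ mol.
Rate: 4.191×10⁻⁶ mol / (3054 s × 0.151 L) = 9.1×10⁻⁹ M s⁻¹.

9.1×10⁻⁹ M s⁻¹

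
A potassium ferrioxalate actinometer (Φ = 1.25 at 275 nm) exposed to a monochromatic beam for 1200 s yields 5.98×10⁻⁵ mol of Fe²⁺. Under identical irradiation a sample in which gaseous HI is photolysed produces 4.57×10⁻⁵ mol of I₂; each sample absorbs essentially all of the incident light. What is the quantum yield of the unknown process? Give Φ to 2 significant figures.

Φ = 0.96

Photons absorbed by the actinometer: 5.98×10⁻⁵ / 1.25 = 4.784×10⁻⁵ mol.
Φ(unknown) = 4.57×10⁻⁵ / 4.784×10⁻⁵ = 0.96.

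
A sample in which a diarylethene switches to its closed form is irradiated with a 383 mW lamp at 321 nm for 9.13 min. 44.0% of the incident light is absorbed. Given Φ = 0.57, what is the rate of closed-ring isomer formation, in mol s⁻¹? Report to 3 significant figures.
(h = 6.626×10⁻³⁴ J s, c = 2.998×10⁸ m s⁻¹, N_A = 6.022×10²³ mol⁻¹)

2.58×10⁻⁷ mol s⁻¹

Photon energy at 321 nm: hc/λ = (6.626×10⁻³⁴)(2.998×10⁸)/(321×10⁻⁹) = 6.188×10⁻¹⁹ J.
Energy delivered: (383 mW)(547.8 s) = 209.8 J.
Photons incident: 209.8 / 6.188×10⁻¹⁹ = 3.390×10²⁰, i.e. 3.390×10²⁰/6.022×10²³ = 5.629×10⁻⁴ mol.
Photons absorbed: 0.440 × 5.629×10⁻⁴ = 2.477×10⁻⁴ mol.
Product formed: 0.57 × 2.477×10⁻⁴ = 1.412×10⁻⁴ mol.
Rate: 1.412×10⁻⁴ / 547.8 s = 2.58×10⁻⁷ mol s⁻¹.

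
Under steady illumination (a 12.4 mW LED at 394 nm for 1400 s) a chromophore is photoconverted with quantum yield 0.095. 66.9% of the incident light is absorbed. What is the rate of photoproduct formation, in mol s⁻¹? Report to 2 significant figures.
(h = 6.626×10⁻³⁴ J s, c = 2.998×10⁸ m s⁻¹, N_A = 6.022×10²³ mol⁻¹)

Photon energy at 394 nm: hc/λ = (6.626×10⁻³⁴)(2.998×10⁸)/(394×10⁻⁹) = 5.042×10⁻¹⁹ J.
Energy delivered: (12.4 mW)(1400 s) = 17.36 J.
Photons incident: 17.36 / 5.042×10⁻¹⁹ = 3.443×10¹⁹, i.e. 3.443×10¹⁹/6.022×10²³ = 5.717×10⁻⁵ mol.
Photons absorbed: 0.669 × 5.717×10⁻⁵ = 3.825×10⁻⁵ mol.
Product formed: 0.095 × 3.825×10⁻⁵ = 3.634×10⁻⁶ mol.
Rate: 3.634×10⁻⁶ / 1400 s = 2.6×10⁻⁹ mol s⁻¹.

2.6×10⁻⁹ mol s⁻¹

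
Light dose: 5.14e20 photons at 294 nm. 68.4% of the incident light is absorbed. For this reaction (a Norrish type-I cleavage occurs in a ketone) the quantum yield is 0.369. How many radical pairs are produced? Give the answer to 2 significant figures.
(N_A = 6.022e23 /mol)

Moles of photons: 5.14e20 / 6.022e23 = 8.535e-4 mol.
Photons absorbed: 0.684 × 8.535e-4 = 5.838e-4 mol.
Product: Φ × n_abs = 0.369 × 5.838e-4 = 2.154e-4 mol.
As a count: 2.154e-4 × 6.022e23 = 1.3e20.

1.3e20 radical pairs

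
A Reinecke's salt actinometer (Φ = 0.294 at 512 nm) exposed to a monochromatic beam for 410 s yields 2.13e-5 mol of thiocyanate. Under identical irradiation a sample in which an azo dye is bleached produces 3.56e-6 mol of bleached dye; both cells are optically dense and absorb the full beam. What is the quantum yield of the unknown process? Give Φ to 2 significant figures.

Photons absorbed by the actinometer: 2.13e-5 / 0.294 = 7.245e-5 mol.
Φ(unknown) = 3.56e-6 / 7.245e-5 = 0.049.

Φ = 0.049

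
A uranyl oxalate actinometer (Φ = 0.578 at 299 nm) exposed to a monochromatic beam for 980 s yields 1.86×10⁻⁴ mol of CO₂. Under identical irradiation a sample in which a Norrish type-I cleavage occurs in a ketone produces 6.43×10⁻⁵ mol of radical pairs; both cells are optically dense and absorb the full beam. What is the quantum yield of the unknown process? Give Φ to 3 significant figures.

Photons absorbed by the actinometer: 1.86×10⁻⁴ / 0.578 = 3.218×10⁻⁴ mol.
Φ(unknown) = 6.43×10⁻⁵ / 3.218×10⁻⁴ = 0.200.

Φ = 0.200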